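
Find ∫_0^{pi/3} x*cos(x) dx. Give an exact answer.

Integrate by parts once (u = x, dv = cos(x) dx).
An antiderivative is F(x) = x*sin(x) + cos(x).
Then F(pi/3) - F(0) = (1/2 + sqrt(3)*pi/6) - (1) = -1/2 + sqrt(3)*pi/6.

-1/2 + sqrt(3)*pi/6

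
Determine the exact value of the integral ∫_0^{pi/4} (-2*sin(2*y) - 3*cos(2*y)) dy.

An antiderivative is F(y) = -3*sin(2*y)/2 + cos(2*y).
Then F(pi/4) - F(0) = (-3/2) - (1) = -5/2.

-5/2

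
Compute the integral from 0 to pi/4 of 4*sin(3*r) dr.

2*sqrt(2)/3 + 4/3

An antiderivative is F(r) = -4*cos(3*r)/3.
Then F(pi/4) - F(0) = (2*sqrt(2)/3) - (-4/3) = 2*sqrt(2)/3 + 4/3.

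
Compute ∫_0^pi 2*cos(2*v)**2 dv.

Use the identity cos^2(2*v) = (1 + cos(4*v))/2.
An antiderivative is F(v) = v + sin(4*v)/4.
Then F(pi) - F(0) = (pi) - (0) = pi.

pi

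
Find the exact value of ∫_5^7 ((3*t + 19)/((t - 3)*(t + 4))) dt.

-log(11) + 2*log(3) + 4*log(2)

Factor the denominator: t**2 + t - 12 = (t + 4)(t - 3).
Partial fractions: (3*t + 19)/((t - 3)*(t + 4)) = -1/(t + 4) + 4/(t - 3).
An antiderivative is F(t) = 4*log(t - 3) - log(t + 4).
Then F(7) - F(5) = (-log(11) + 8*log(2)) - (log(16/9)) = -log(11) + 2*log(3) + 4*log(2).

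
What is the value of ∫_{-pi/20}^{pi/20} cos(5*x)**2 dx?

Use the identity cos^2(5*x) = (1 + cos(10*x))/2.
An antiderivative is F(x) = x/2 + sin(10*x)/20.
Then F(pi/20) - F(-pi/20) = (1/20 + pi/40) - (-pi/40 - 1/20) = 1/10 + pi/20.

1/10 + pi/20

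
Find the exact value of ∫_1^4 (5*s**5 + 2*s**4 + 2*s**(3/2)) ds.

7693/2

By the power rule, an antiderivative is F(s) = 5*s**6/6 + 4*s**(5/2)/5 + 2*s**5/5.
Then F(4) - F(1) = (57728/15) - (61/30) = 7693/2.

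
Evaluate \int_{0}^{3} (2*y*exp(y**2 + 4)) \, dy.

Let u = y**2 + 4, so du = 2*y dy. When y = 0, u = 4; when y = 3, u = 13.
The integral becomes ∫ exp(u) du from 4 to 13, with antiderivative exp(u).
Back in y: F(y) = exp(y**2 + 4).
Then F(3) - F(0) = (exp(13)) - (exp(4)) = -exp(4) + exp(13).

-exp(4) + exp(13)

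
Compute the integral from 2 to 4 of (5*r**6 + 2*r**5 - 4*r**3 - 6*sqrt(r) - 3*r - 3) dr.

By the power rule, an antiderivative is F(r) = 5*r**7/7 + r**6/3 - r**4 - 4*r**(3/2) - 3*r**2/2 - 3*r.
Then F(4) - F(2) = (267628/21) - (1780/21 - 8*sqrt(2)) = 8*sqrt(2) + 88616/7.

8*sqrt(2) + 88616/7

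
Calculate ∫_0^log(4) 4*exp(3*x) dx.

84

Let u = exp(x), so du = exp(x) dx. When x = 0, u = 1; when x = log(4), u = 4.
The integral becomes 4·∫ u**2 du from 1 to 4, with antiderivative 4*u**3/3.
Back in x: F(x) = 4*exp(3*x)/3.
Then F(log(4)) - F(0) = (256/3) - (4/3) = 84.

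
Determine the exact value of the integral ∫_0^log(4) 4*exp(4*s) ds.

Let u = exp(s), so du = exp(s) ds. When s = 0, u = 1; when s = log(4), u = 4.
The integral becomes 4·∫ u**3 du from 1 to 4, with antiderivative u**4.
Back in s: F(s) = exp(4*s).
Then F(log(4)) - F(0) = (256) - (1) = 255.

255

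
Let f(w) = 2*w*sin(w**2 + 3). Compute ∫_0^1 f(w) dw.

cos(3) - cos(4)

Let u = w**2 + 3, so du = 2*w dw. When w = 0, u = 3; when w = 1, u = 4.
The integral becomes ∫ sin(u) du from 3 to 4, with antiderivative -cos(u).
Back in w: F(w) = -cos(w**2 + 3).
Then F(1) - F(0) = (-cos(4)) - (-cos(3)) = cos(3) - cos(4).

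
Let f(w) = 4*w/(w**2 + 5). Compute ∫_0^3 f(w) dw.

Let u = w**2 + 5, so du = 2*w dw. When w = 0, u = 5; when w = 3, u = 14.
The integral becomes 2·∫ 1/u du from 5 to 14, with antiderivative 2*log(u).
Back in w: F(w) = 2*log(w**2 + 5).
Then F(3) - F(0) = (2*log(2) + 2*log(7)) - (log(25)) = -2*log(5) + 2*log(2) + 2*log(7).

-2*log(5) + 2*log(2) + 2*log(7)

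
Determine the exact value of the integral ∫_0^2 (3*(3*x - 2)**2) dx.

24

Let u = 3*x - 2, so du = 3 dx. When x = 0, u = -2; when x = 2, u = 4.
The integral becomes ∫ u**2 du from -2 to 4, with antiderivative u**3/3.
Back in x: F(x) = (3*x - 2)**3/3.
Then F(2) - F(0) = (64/3) - (-8/3) = 24.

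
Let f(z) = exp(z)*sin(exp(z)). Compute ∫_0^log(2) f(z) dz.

Let u = exp(z), so du = exp(z) dz. When z = 0, u = 1; when z = log(2), u = 2.
The integral becomes ∫ sin(u) du from 1 to 2, with antiderivative -cos(u).
Back in z: F(z) = -cos(exp(z)).
Then F(log(2)) - F(0) = (-cos(2)) - (-cos(1)) = -cos(2) + cos(1).

-cos(2) + cos(1)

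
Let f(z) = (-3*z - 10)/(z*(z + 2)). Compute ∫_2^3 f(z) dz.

Factor the denominator: z**2 + 2*z = (z + 2)z.
Partial fractions: (-3*z - 10)/(z*(z + 2)) = 2/(z + 2) - 5/z.
An antiderivative is F(z) = -5*log(z) + 2*log(z + 2).
Then F(3) - F(2) = (-5*log(3) + 2*log(5)) - (-log(2)) = -5*log(3) + log(2) + 2*log(5).

-5*log(3) + log(2) + 2*log(5)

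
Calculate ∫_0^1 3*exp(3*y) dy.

-1 + exp(3)

An antiderivative is F(y) = exp(3*y).
Then F(1) - F(0) = (exp(3)) - (1) = -1 + exp(3).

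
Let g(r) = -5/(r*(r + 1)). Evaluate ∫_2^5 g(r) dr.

-5*log(5) + 10*log(2)

Factor the denominator: r**2 + r = (r + 1)r.
Partial fractions: -5/(r*(r + 1)) = 5/(r + 1) - 5/r.
An antiderivative is F(r) = -5*log(r) + 5*log(r + 1).
Then F(5) - F(2) = (-5*log(5) + 5*log(2) + 5*log(3)) - (-5*log(2) + 5*log(3)) = -5*log(5) + 10*log(2).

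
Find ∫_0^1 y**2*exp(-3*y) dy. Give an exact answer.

Integrate by parts twice (u = y^2, dv = exp(-3*y) dy).
An antiderivative is F(y) = (-9*y**2 - 6*y - 2)*exp(-3*y)/27.
Then F(1) - F(0) = (-17*exp(-3)/27) - (-2/27) = 2/27 - 17*exp(-3)/27.

2/27 - 17*exp(-3)/27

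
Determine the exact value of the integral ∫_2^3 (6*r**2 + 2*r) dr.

By the power rule, an antiderivative is F(r) = 2*r**3 + r**2.
Then F(3) - F(2) = (63) - (20) = 43.

43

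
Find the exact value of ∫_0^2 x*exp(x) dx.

Integrate by parts once (u = x, dv = exp(x) dx).
An antiderivative is F(x) = (x - 1)*exp(x).
Then F(2) - F(0) = (exp(2)) - (-1) = 1 + exp(2).

1 + exp(2)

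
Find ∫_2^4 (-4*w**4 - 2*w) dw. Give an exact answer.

-4028/5

By the power rule, an antiderivative is F(w) = -4*w**5/5 - w**2.
Then F(4) - F(2) = (-4176/5) - (-148/5) = -4028/5.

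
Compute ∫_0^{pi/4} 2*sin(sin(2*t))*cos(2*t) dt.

Let u = sin(2*t), so du = 2*cos(2*t) dt. When t = 0, u = 0; when t = pi/4, u = 1.
The integral becomes ∫ sin(u) du from 0 to 1, with antiderivative -cos(u).
Back in t: F(t) = -cos(sin(2*t)).
Then F(pi/4) - F(0) = (-cos(1)) - (-1) = 1 - cos(1).

1 - cos(1)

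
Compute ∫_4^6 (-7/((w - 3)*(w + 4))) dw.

log(5/12)

Factor the denominator: w**2 + w - 12 = (w + 4)(w - 3).
Partial fractions: -7/((w - 3)*(w + 4)) = 1/(w + 4) - 1/(w - 3).
An antiderivative is F(w) = -log(w - 3) + log(w + 4).
Then F(6) - F(4) = (log(10/3)) - (log(8)) = log(5/12).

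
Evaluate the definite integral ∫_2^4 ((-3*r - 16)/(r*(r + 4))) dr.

-log(12)

Factor the denominator: r**2 + 4*r = (r + 4)r.
Partial fractions: (-3*r - 16)/(r*(r + 4)) = 1/(r + 4) - 4/r.
An antiderivative is F(r) = -4*log(r) + log(r + 4).
Then F(4) - F(2) = (-log(32)) - (log(3/8)) = -log(12).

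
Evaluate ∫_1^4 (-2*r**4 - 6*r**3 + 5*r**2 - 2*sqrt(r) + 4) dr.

By the power rule, an antiderivative is F(r) = -2*r**5/5 - 3*r**4/2 - 4*r**(3/2)/3 + 5*r**3/3 + 4*r.
Then F(4) - F(1) = (-3408/5) - (73/30) = -20521/30.

-20521/30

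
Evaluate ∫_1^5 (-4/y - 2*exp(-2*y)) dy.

An antiderivative is F(y) = -4*log(y) + exp(-2*y).
Then F(5) - F(1) = (-4*log(5) + exp(-10)) - (exp(-2)) = -4*log(5) - exp(-2) + exp(-10).

-4*log(5) - exp(-2) + exp(-10)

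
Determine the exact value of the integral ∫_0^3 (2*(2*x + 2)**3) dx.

Let u = 2*x + 2, so du = 2 dx. When x = 0, u = 2; when x = 3, u = 8.
The integral becomes ∫ u**3 du from 2 to 8, with antiderivative u**4/4.
Back in x: F(x) = (2*x + 2)**4/4.
Then F(3) - F(0) = (1024) - (4) = 1020.

1020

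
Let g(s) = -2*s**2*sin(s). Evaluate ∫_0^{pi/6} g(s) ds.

Integrate by parts twice (u = s^2, dv = -2*sin(s) ds).
An antiderivative is F(s) = 2*s**2*cos(s) - 4*s*sin(s) - 4*cos(s).
Then F(pi/6) - F(0) = (-2*sqrt(3) - pi/3 + sqrt(3)*pi**2/36) - (-4) = -2*sqrt(3) - pi/3 + sqrt(3)*pi**2/36 + 4.

-2*sqrt(3) - pi/3 + sqrt(3)*pi**2/36 + 4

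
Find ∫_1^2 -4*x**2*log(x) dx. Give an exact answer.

28/9 - 32*log(2)/3

Integrate by parts once (u = ln x, dv = -4*x**2 dx).
An antiderivative is F(x) = -4*x**3*(3*log(x) - 1)/9.
Then F(2) - F(1) = (32/9 - 32*log(2)/3) - (4/9) = 28/9 - 32*log(2)/3.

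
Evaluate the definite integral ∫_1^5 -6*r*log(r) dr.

36 - 75*log(5)

Integrate by parts once (u = ln r, dv = -6*r dr).
An antiderivative is F(r) = -3*r**2*(2*log(r) - 1)/2.
Then F(5) - F(1) = (75/2 - 75*log(5)) - (3/2) = 36 - 75*log(5).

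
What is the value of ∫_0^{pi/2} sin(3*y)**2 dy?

Use the identity sin^2(3*y) = (1 - cos(6*y))/2.
An antiderivative is F(y) = y/2 - sin(6*y)/12.
Then F(pi/2) - F(0) = (pi/4) - (0) = pi/4.

pi/4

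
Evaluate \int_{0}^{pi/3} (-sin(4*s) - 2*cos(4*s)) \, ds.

-3/8 + sqrt(3)/4

An antiderivative is F(s) = -sin(4*s)/2 + cos(4*s)/4.
Then F(pi/3) - F(0) = (-1/8 + sqrt(3)/4) - (1/4) = -3/8 + sqrt(3)/4.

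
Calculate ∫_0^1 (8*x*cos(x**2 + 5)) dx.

Let u = x**2 + 5, so du = 2*x dx. When x = 0, u = 5; when x = 1, u = 6.
The integral becomes 4·∫ cos(u) du from 5 to 6, with antiderivative 4*sin(u).
Back in x: F(x) = 4*sin(x**2 + 5).
Then F(1) - F(0) = (4*sin(6)) - (4*sin(5)) = 4*sin(6) - 4*sin(5).

4*sin(6) - 4*sin(5)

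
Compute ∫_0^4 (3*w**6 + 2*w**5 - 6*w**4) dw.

By the power rule, an antiderivative is F(w) = 3*w**7/7 + w**6/3 - 6*w**5/5.
Then F(4) - F(0) = (751616/105) - (0) = 751616/105.

751616/105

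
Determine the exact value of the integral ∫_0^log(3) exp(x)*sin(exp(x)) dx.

cos(1) - cos(3)

Let u = exp(x), so du = exp(x) dx. When x = 0, u = 1; when x = log(3), u = 3.
The integral becomes ∫ sin(u) du from 1 to 3, with antiderivative -cos(u).
Back in x: F(x) = -cos(exp(x)).
Then F(log(3)) - F(0) = (-cos(3)) - (-cos(1)) = cos(1) - cos(3).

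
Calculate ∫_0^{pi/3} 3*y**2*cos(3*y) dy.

-2*pi/9

Integrate by parts twice (u = y^2, dv = 3*cos(3*y) dy).
An antiderivative is F(y) = y**2*sin(3*y) + 2*y*cos(3*y)/3 - 2*sin(3*y)/9.
Then F(pi/3) - F(0) = (-2*pi/9) - (0) = -2*pi/9.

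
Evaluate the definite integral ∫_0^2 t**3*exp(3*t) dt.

Integrate by parts 3 times (u = t^3, dv = exp(3*t) dt).
An antiderivative is F(t) = (9*t**3 - 9*t**2 + 6*t - 2)*exp(3*t)/27.
Then F(2) - F(0) = (46*exp(6)/27) - (-2/27) = 2/27 + 46*exp(6)/27.

2/27 + 46*exp(6)/27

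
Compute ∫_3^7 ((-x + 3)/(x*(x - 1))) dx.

Factor the denominator: x**2 - x = x(x - 1).
Partial fractions: (-x + 3)/(x*(x - 1)) = -3/x + 2/(x - 1).
An antiderivative is F(x) = -3*log(x) + 2*log(x - 1).
Then F(7) - F(3) = (-3*log(7) + 2*log(2) + 2*log(3)) - (log(4/27)) = -3*log(7) + 5*log(3).

-3*log(7) + 5*log(3)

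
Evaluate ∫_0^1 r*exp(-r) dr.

1 - 2*exp(-1)

Integrate by parts once (u = r, dv = exp(-r) dr).
An antiderivative is F(r) = (-r - 1)*exp(-r).
Then F(1) - F(0) = (-2*exp(-1)) - (-1) = 1 - 2*exp(-1).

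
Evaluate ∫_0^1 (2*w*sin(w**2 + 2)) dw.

cos(2) - cos(3)

Let u = w**2 + 2, so du = 2*w dw. When w = 0, u = 2; when w = 1, u = 3.
The integral becomes ∫ sin(u) du from 2 to 3, with antiderivative -cos(u).
Back in w: F(w) = -cos(w**2 + 2).
Then F(1) - F(0) = (-cos(3)) - (-cos(2)) = cos(2) - cos(3).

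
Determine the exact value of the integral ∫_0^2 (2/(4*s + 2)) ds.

log(5)/2

An antiderivative is F(s) = log(4*s + 2)/2.
Then F(2) - F(0) = (log(10)/2) - (log(2)/2) = log(5)/2.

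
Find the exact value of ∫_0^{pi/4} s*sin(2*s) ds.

Integrate by parts once (u = s, dv = sin(2*s) ds).
An antiderivative is F(s) = -s*cos(2*s)/2 + sin(2*s)/4.
Then F(pi/4) - F(0) = (1/4) - (0) = 1/4.

1/4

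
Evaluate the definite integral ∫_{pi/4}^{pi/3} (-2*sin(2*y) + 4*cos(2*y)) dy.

-5/2 + sqrt(3)

An antiderivative is F(y) = 2*sin(2*y) + cos(2*y).
Then F(pi/3) - F(pi/4) = (-1/2 + sqrt(3)) - (2) = -5/2 + sqrt(3).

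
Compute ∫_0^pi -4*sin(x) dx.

-8

An antiderivative is F(x) = 4*cos(x).
Then F(pi) - F(0) = (-4) - (4) = -8.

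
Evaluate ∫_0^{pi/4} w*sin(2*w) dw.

1/4

Integrate by parts once (u = w, dv = sin(2*w) dw).
An antiderivative is F(w) = -w*cos(2*w)/2 + sin(2*w)/4.
Then F(pi/4) - F(0) = (1/4) - (0) = 1/4.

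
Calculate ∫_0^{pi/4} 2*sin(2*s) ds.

An antiderivative is F(s) = -cos(2*s).
Then F(pi/4) - F(0) = (0) - (-1) = 1.

1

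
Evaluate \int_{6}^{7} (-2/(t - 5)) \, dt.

An antiderivative is F(t) = -2*log(t - 5).
Then F(7) - F(6) = (-log(4)) - (0) = -log(4).

-log(4)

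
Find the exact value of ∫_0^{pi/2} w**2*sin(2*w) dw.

Integrate by parts twice (u = w^2, dv = sin(2*w) dw).
An antiderivative is F(w) = -w**2*cos(2*w)/2 + w*sin(2*w)/2 + cos(2*w)/4.
Then F(pi/2) - F(0) = (-1/4 + pi**2/8) - (1/4) = -1/2 + pi**2/8.

-1/2 + pi**2/8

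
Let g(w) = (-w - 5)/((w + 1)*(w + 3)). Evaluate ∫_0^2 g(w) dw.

log(5/27)

Factor the denominator: w**2 + 4*w + 3 = (w + 3)(w + 1).
Partial fractions: (-w - 5)/((w + 1)*(w + 3)) = 1/(w + 3) - 2/(w + 1).
An antiderivative is F(w) = -2*log(w + 1) + log(w + 3).
Then F(2) - F(0) = (log(5/9)) - (log(3)) = log(5/27).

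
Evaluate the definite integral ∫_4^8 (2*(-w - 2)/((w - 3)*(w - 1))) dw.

Factor the denominator: w**2 - 4*w + 3 = (w - 1)(w - 3).
Partial fractions: 2*(-w - 2)/((w - 3)*(w - 1)) = 3/(w - 1) - 5/(w - 3).
An antiderivative is F(w) = -5*log(w - 3) + 3*log(w - 1).
Then F(8) - F(4) = (-5*log(5) + 3*log(7)) - (log(27)) = -5*log(5) - 3*log(3) + 3*log(7).

-5*log(5) - 3*log(3) + 3*log(7)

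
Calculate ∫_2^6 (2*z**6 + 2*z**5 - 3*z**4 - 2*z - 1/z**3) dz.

28601149/315

By the power rule, an antiderivative is F(z) = 2*z**7/7 + z**6/3 - 3*z**5/5 - z**2 + 1/(2*z**2).
Then F(6) - F(2) = (228896963/2520) - (29257/840) = 28601149/315.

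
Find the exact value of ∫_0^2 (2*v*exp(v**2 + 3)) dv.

-exp(3) + exp(7)

Let u = v**2 + 3, so du = 2*v dv. When v = 0, u = 3; when v = 2, u = 7.
The integral becomes ∫ exp(u) du from 3 to 7, with antiderivative exp(u).
Back in v: F(v) = exp(v**2 + 3).
Then F(2) - F(0) = (exp(7)) - (exp(3)) = -exp(3) + exp(7).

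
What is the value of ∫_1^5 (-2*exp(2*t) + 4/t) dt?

-exp(10) + 4*log(5) + exp(2)

An antiderivative is F(t) = -exp(2*t) + 4*log(t).
Then F(5) - F(1) = (-exp(10) + 4*log(5)) - (-exp(2)) = -exp(10) + 4*log(5) + exp(2).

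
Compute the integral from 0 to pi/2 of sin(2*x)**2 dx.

Use the identity sin^2(2*x) = (1 - cos(4*x))/2.
An antiderivative is F(x) = x/2 - sin(4*x)/8.
Then F(pi/2) - F(0) = (pi/4) - (0) = pi/4.

pi/4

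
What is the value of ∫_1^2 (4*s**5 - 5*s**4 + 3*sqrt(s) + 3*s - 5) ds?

By the power rule, an antiderivative is F(s) = 2*s**6/3 - s**5 + 2*s**(3/2) + 3*s**2/2 - 5*s.
Then F(2) - F(1) = (4*sqrt(2) + 20/3) - (-11/6) = 4*sqrt(2) + 17/2.

4*sqrt(2) + 17/2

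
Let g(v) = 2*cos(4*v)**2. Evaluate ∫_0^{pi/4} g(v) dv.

pi/4

Use the identity cos^2(4*v) = (1 + cos(8*v))/2.
An antiderivative is F(v) = v + sin(8*v)/8.
Then F(pi/4) - F(0) = (pi/4) - (0) = pi/4.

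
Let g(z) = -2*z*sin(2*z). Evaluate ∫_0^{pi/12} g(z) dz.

-1/4 + sqrt(3)*pi/24

Integrate by parts once (u = z, dv = -2*sin(2*z) dz).
An antiderivative is F(z) = z*cos(2*z) - sin(2*z)/2.
Then F(pi/12) - F(0) = (-1/4 + sqrt(3)*pi/24) - (0) = -1/4 + sqrt(3)*pi/24.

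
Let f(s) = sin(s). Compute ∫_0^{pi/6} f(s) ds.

1 - sqrt(3)/2

An antiderivative is F(s) = -cos(s).
Then F(pi/6) - F(0) = (-sqrt(3)/2) - (-1) = 1 - sqrt(3)/2.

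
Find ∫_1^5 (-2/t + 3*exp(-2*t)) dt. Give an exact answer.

-2*log(5) - 3*exp(-10)/2 + 3*exp(-2)/2

An antiderivative is F(t) = -2*log(t) - 3*exp(-2*t)/2.
Then F(5) - F(1) = (-2*log(5) - 3*exp(-10)/2) - (-3*exp(-2)/2) = -2*log(5) - 3*exp(-10)/2 + 3*exp(-2)/2.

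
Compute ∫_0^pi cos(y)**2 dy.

pi/2

Use the identity cos^2(y) = (1 + cos(2*y))/2.
An antiderivative is F(y) = y/2 + sin(2*y)/4.
Then F(pi) - F(0) = (pi/2) - (0) = pi/2.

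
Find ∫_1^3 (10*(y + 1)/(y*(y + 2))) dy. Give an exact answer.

Factor the denominator: y**2 + 2*y = (y + 2)y.
Partial fractions: 10*(y + 1)/(y*(y + 2)) = 5/(y + 2) + 5/y.
An antiderivative is F(y) = 5*log(y) + 5*log(y + 2).
Then F(3) - F(1) = (5*log(3) + 5*log(5)) - (5*log(3)) = 5*log(5).

5*log(5)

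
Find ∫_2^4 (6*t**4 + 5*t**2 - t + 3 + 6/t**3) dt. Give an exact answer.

308231/240

By the power rule, an antiderivative is F(t) = 6*t**5/5 + 5*t**3/3 - t**2/2 + 3*t - 3/t**2.
Then F(4) - F(2) = (321427/240) - (3299/60) = 308231/240.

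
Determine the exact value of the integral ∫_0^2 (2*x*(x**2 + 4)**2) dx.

Let u = x**2 + 4, so du = 2*x dx. When x = 0, u = 4; when x = 2, u = 8.
The integral becomes ∫ u**2 du from 4 to 8, with antiderivative u**3/3.
Back in x: F(x) = (x**2 + 4)**3/3.
Then F(2) - F(0) = (512/3) - (64/3) = 448/3.

448/3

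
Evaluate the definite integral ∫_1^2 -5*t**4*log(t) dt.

Integrate by parts once (u = ln t, dv = -5*t**4 dt).
An antiderivative is F(t) = -t**5*(5*log(t) - 1)/5.
Then F(2) - F(1) = (32/5 - 32*log(2)) - (1/5) = 31/5 - 32*log(2).

31/5 - 32*log(2)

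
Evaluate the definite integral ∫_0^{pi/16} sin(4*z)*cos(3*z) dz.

Use the identity sin(4*z)cos(3*z) = [sin(7*z) + sin(z)]/2.
An antiderivative is F(z) = -cos(z)/2 - cos(7*z)/14.
Then F(pi/16) - F(0) = (-cos(pi/16)/2 - sin(pi/16)/14) - (-4/7) = -cos(pi/16)/2 - sin(pi/16)/14 + 4/7.

-cos(pi/16)/2 - sin(pi/16)/14 + 4/7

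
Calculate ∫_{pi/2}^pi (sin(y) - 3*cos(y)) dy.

4

An antiderivative is F(y) = -3*sin(y) - cos(y).
Then F(pi) - F(pi/2) = (1) - (-3) = 4.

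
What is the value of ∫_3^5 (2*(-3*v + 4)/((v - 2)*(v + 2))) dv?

-5*log(7) - log(3) + 5*log(5)

Factor the denominator: v**2 - 4 = (v + 2)(v - 2).
Partial fractions: 2*(-3*v + 4)/((v - 2)*(v + 2)) = -5/(v + 2) - 1/(v - 2).
An antiderivative is F(v) = -log(v - 2) - 5*log(v + 2).
Then F(5) - F(3) = (-5*log(7) - log(3)) - (-5*log(5)) = -5*log(7) - log(3) + 5*log(5).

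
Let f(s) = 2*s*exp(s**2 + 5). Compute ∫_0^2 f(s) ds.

-exp(5) + exp(9)

Let u = s**2 + 5, so du = 2*s ds. When s = 0, u = 5; when s = 2, u = 9.
The integral becomes ∫ exp(u) du from 5 to 9, with antiderivative exp(u).
Back in s: F(s) = exp(s**2 + 5).
Then F(2) - F(0) = (exp(9)) - (exp(5)) = -exp(5) + exp(9).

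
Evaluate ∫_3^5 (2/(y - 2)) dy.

log(9)

An antiderivative is F(y) = 2*log(y - 2).
Then F(5) - F(3) = (log(9)) - (0) = log(9).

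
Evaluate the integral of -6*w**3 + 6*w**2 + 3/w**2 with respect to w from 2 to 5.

-3393/5

By the power rule, an antiderivative is F(w) = -3*w**4/2 + 2*w**3 - 3/w.
Then F(5) - F(2) = (-6881/10) - (-19/2) = -3393/5.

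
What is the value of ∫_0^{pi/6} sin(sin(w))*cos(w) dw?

1 - cos(1/2)

Let u = sin(w), so du = cos(w) dw. When w = 0, u = 0; when w = pi/6, u = 1/2.
The integral becomes ∫ sin(u) du from 0 to 1/2, with antiderivative -cos(u).
Back in w: F(w) = -cos(sin(w)).
Then F(pi/6) - F(0) = (-cos(1/2)) - (-1) = 1 - cos(1/2).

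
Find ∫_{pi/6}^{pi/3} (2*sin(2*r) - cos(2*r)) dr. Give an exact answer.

An antiderivative is F(r) = -sin(2*r)/2 - cos(2*r).
Then F(pi/3) - F(pi/6) = (1/2 - sqrt(3)/4) - (-1/2 - sqrt(3)/4) = 1.

1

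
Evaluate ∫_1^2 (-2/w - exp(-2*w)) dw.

(-4*exp(4)*log(2) - exp(2) + 1)*exp(-4)/2

An antiderivative is F(w) = -2*log(w) + exp(-2*w)/2.
Then F(2) - F(1) = (-2*log(2) + exp(-4)/2) - (exp(-2)/2) = (-4*exp(4)*log(2) - exp(2) + 1)*exp(-4)/2.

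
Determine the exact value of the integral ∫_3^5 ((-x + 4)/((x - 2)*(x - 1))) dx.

Factor the denominator: x**2 - 3*x + 2 = (x - 1)(x - 2).
Partial fractions: (-x + 4)/((x - 2)*(x - 1)) = -3/(x - 1) + 2/(x - 2).
An antiderivative is F(x) = 2*log(x - 2) - 3*log(x - 1).
Then F(5) - F(3) = (log(9/64)) - (-log(8)) = log(9/8).

log(9/8)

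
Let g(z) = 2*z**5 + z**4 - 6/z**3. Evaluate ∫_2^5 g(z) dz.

580497/100

By the power rule, an antiderivative is F(z) = z**6/3 + z**5/5 + 3/z**2.
Then F(5) - F(2) = (437509/75) - (1709/60) = 580497/100.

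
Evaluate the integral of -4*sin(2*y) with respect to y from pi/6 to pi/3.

-2

An antiderivative is F(y) = 2*cos(2*y).
Then F(pi/3) - F(pi/6) = (-1) - (1) = -2.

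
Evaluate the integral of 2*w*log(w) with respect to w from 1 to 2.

Integrate by parts once (u = ln w, dv = 2*w dw).
An antiderivative is F(w) = w**2*(2*log(w) - 1)/2.
Then F(2) - F(1) = (-2 + log(16)) - (-1/2) = -3/2 + log(16).

-3/2 + log(16)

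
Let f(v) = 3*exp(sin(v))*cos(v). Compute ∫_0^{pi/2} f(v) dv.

-3 + 3*E

Let u = sin(v), so du = cos(v) dv. When v = 0, u = 0; when v = pi/2, u = 1.
The integral becomes 3·∫ exp(u) du from 0 to 1, with antiderivative 3*exp(u).
Back in v: F(v) = 3*exp(sin(v)).
Then F(pi/2) - F(0) = (3*E) - (3) = -3 + 3*E.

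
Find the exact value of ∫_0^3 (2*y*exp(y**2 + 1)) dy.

-exp(1) + exp(10)

Let u = y**2 + 1, so du = 2*y dy. When y = 0, u = 1; when y = 3, u = 10.
The integral becomes ∫ exp(u) du from 1 to 10, with antiderivative exp(u).
Back in y: F(y) = exp(y**2 + 1).
Then F(3) - F(0) = (exp(10)) - (exp(1)) = -exp(1) + exp(10).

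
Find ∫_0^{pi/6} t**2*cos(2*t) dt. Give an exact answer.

-sqrt(3)/8 + sqrt(3)*pi**2/144 + pi/24

Integrate by parts twice (u = t^2, dv = cos(2*t) dt).
An antiderivative is F(t) = t**2*sin(2*t)/2 + t*cos(2*t)/2 - sin(2*t)/4.
Then F(pi/6) - F(0) = (-sqrt(3)/8 + sqrt(3)*pi**2/144 + pi/24) - (0) = -sqrt(3)/8 + sqrt(3)*pi**2/144 + pi/24.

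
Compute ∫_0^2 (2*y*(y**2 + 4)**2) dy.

448/3

Let u = y**2 + 4, so du = 2*y dy. When y = 0, u = 4; when y = 2, u = 8.
The integral becomes ∫ u**2 du from 4 to 8, with antiderivative u**3/3.
Back in y: F(y) = (y**2 + 4)**3/3.
Then F(2) - F(0) = (512/3) - (64/3) = 448/3.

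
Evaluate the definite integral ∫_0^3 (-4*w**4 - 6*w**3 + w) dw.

By the power rule, an antiderivative is F(w) = -4*w**5/5 - 3*w**4/2 + w**2/2.
Then F(3) - F(0) = (-1557/5) - (0) = -1557/5.

-1557/5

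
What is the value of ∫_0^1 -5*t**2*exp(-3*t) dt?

-10/27 + 85*exp(-3)/27

Integrate by parts twice (u = t^2, dv = -5*exp(-3*t) dt).
An antiderivative is F(t) = (45*t**2 + 30*t + 10)*exp(-3*t)/27.
Then F(1) - F(0) = (85*exp(-3)/27) - (10/27) = -10/27 + 85*exp(-3)/27.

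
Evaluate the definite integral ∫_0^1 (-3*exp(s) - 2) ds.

An antiderivative is F(s) = -2*s - 3*exp(s).
Then F(1) - F(0) = (-3*E - 2) - (-3) = 1 - 3*E.

1 - 3*E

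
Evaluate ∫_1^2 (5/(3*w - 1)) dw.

An antiderivative is F(w) = 5*log(3*w - 1)/3.
Then F(2) - F(1) = (5*log(5)/3) - (5*log(2)/3) = -5*log(2)/3 + 5*log(5)/3.

-5*log(2)/3 + 5*log(5)/3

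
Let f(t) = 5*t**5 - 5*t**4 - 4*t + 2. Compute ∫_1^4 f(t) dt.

4731/2

By the power rule, an antiderivative is F(t) = 5*t**6/6 - t**5 - 2*t**2 + 2*t.
Then F(4) - F(1) = (7096/3) - (-1/6) = 4731/2.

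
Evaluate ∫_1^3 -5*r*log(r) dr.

Integrate by parts once (u = ln r, dv = -5*r dr).
An antiderivative is F(r) = -5*r**2*(2*log(r) - 1)/4.
Then F(3) - F(1) = (45/4 - 45*log(3)/2) - (5/4) = 10 - 45*log(3)/2.

10 - 45*log(3)/2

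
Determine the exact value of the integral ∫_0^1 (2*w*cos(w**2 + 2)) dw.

Let u = w**2 + 2, so du = 2*w dw. When w = 0, u = 2; when w = 1, u = 3.
The integral becomes ∫ cos(u) du from 2 to 3, with antiderivative sin(u).
Back in w: F(w) = sin(w**2 + 2).
Then F(1) - F(0) = (sin(3)) - (sin(2)) = -sin(2) + sin(3).

-sin(2) + sin(3)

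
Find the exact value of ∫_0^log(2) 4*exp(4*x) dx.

Let u = exp(x), so du = exp(x) dx. When x = 0, u = 1; when x = log(2), u = 2.
The integral becomes 4·∫ u**3 du from 1 to 2, with antiderivative u**4.
Back in x: F(x) = exp(4*x).
Then F(log(2)) - F(0) = (16) - (1) = 15.

15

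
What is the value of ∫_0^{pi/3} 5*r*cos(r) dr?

Integrate by parts once (u = r, dv = 5*cos(r) dr).
An antiderivative is F(r) = 5*r*sin(r) + 5*cos(r).
Then F(pi/3) - F(0) = (5/2 + 5*sqrt(3)*pi/6) - (5) = -5/2 + 5*sqrt(3)*pi/6.

-5/2 + 5*sqrt(3)*pi/6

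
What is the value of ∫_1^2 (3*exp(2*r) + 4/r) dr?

-3*exp(2)/2 + log(16) + 3*exp(4)/2

An antiderivative is F(r) = 3*exp(2*r)/2 + 4*log(r).
Then F(2) - F(1) = (log(16) + 3*exp(4)/2) - (3*exp(2)/2) = -3*exp(2)/2 + log(16) + 3*exp(4)/2.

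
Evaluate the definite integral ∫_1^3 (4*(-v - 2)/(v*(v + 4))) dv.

Factor the denominator: v**2 + 4*v = (v + 4)v.
Partial fractions: 4*(-v - 2)/(v*(v + 4)) = -2/(v + 4) - 2/v.
An antiderivative is F(v) = -2*log(v) - 2*log(v + 4).
Then F(3) - F(1) = (-2*log(7) - 2*log(3)) - (-log(25)) = -2*log(7) - 2*log(3) + 2*log(5).

-2*log(7) - 2*log(3) + 2*log(5)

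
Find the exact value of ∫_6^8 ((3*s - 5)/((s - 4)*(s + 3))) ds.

-4*log(3) + log(2) + 2*log(11)

Factor the denominator: s**2 - s - 12 = (s + 3)(s - 4).
Partial fractions: (3*s - 5)/((s - 4)*(s + 3)) = 2/(s + 3) + 1/(s - 4).
An antiderivative is F(s) = log(s - 4) + 2*log(s + 3).
Then F(8) - F(6) = (2*log(2) + 2*log(11)) - (log(2) + 4*log(3)) = -4*log(3) + log(2) + 2*log(11).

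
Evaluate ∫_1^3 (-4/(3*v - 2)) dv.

-4*log(7)/3

An antiderivative is F(v) = -4*log(3*v - 2)/3.
Then F(3) - F(1) = (-4*log(7)/3) - (0) = -4*log(7)/3.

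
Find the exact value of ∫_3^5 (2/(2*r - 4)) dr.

log(3)

An antiderivative is F(r) = log(2*r - 4).
Then F(5) - F(3) = (log(6)) - (log(2)) = log(3).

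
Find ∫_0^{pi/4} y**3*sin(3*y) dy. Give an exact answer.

sqrt(2)*(-96*pi - 128 + 9*pi**3 + 36*pi**2)/3456

Integrate by parts 3 times (u = y^3, dv = sin(3*y) dy).
An antiderivative is F(y) = -y**3*cos(3*y)/3 + y**2*sin(3*y)/3 + 2*y*cos(3*y)/9 - 2*sin(3*y)/27.
Then F(pi/4) - F(0) = (sqrt(2)*(-96*pi - 128 + 9*pi**3 + 36*pi**2)/3456) - (0) = sqrt(2)*(-96*pi - 128 + 9*pi**3 + 36*pi**2)/3456.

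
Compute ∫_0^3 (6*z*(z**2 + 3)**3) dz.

Let u = z**2 + 3, so du = 2*z dz. When z = 0, u = 3; when z = 3, u = 12.
The integral becomes 3·∫ u**3 du from 3 to 12, with antiderivative 3*u**4/4.
Back in z: F(z) = 3*(z**2 + 3)**4/4.
Then F(3) - F(0) = (15552) - (243/4) = 61965/4.

61965/4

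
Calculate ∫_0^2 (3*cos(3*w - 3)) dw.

2*sin(3)

Let u = 3*w - 3, so du = 3 dw. When w = 0, u = -3; when w = 2, u = 3.
The integral becomes ∫ cos(u) du from -3 to 3, with antiderivative sin(u).
Back in w: F(w) = sin(3*w - 3).
Then F(2) - F(0) = (sin(3)) - (-sin(3)) = 2*sin(3).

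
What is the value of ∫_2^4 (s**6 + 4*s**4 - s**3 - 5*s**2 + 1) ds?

311278/105

By the power rule, an antiderivative is F(s) = s**7/7 + 4*s**5/5 - s**4/4 - 5*s**3/3 + s.
Then F(4) - F(2) = (314276/105) - (2998/105) = 311278/105.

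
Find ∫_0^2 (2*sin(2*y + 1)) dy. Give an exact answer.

-cos(5) + cos(1)

Let u = 2*y + 1, so du = 2 dy. When y = 0, u = 1; when y = 2, u = 5.
The integral becomes ∫ sin(u) du from 1 to 5, with antiderivative -cos(u).
Back in y: F(y) = -cos(2*y + 1).
Then F(2) - F(0) = (-cos(5)) - (-cos(1)) = -cos(5) + cos(1).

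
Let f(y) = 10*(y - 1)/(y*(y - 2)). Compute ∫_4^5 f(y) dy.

-15*log(2) + 5*log(3) + 5*log(5)

Factor the denominator: y**2 - 2*y = y(y - 2).
Partial fractions: 10*(y - 1)/(y*(y - 2)) = 5/y + 5/(y - 2).
An antiderivative is F(y) = 5*log(y) + 5*log(y - 2).
Then F(5) - F(4) = (5*log(3) + 5*log(5)) - (15*log(2)) = -15*log(2) + 5*log(3) + 5*log(5).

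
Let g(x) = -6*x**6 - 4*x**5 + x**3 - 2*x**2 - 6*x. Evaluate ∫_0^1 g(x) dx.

By the power rule, an antiderivative is F(x) = -6*x**7/7 - 2*x**6/3 + x**4/4 - 2*x**3/3 - 3*x**2.
Then F(1) - F(0) = (-415/84) - (0) = -415/84.

-415/84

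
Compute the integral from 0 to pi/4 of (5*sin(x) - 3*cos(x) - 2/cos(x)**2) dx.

An antiderivative is F(x) = -3*sin(x) - 5*cos(x) - 2*tan(x).
Then F(pi/4) - F(0) = (-4*sqrt(2) - 2) - (-5) = 3 - 4*sqrt(2).

3 - 4*sqrt(2)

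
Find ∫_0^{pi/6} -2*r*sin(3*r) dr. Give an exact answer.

Integrate by parts once (u = r, dv = -2*sin(3*r) dr).
An antiderivative is F(r) = 2*r*cos(3*r)/3 - 2*sin(3*r)/9.
Then F(pi/6) - F(0) = (-2/9) - (0) = -2/9.

-2/9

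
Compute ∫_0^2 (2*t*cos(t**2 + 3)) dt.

-sin(3) + sin(7)

Let u = t**2 + 3, so du = 2*t dt. When t = 0, u = 3; when t = 2, u = 7.
The integral becomes ∫ cos(u) du from 3 to 7, with antiderivative sin(u).
Back in t: F(t) = sin(t**2 + 3).
Then F(2) - F(0) = (sin(7)) - (sin(3)) = -sin(3) + sin(7).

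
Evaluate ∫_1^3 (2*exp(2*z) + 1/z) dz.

An antiderivative is F(z) = exp(2*z) + log(z).
Then F(3) - F(1) = (log(3) + exp(6)) - (exp(2)) = -exp(2) + log(3) + exp(6).

-exp(2) + log(3) + exp(6)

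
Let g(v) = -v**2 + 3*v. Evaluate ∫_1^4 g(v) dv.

By the power rule, an antiderivative is F(v) = -v**3/3 + 3*v**2/2.
Then F(4) - F(1) = (8/3) - (7/6) = 3/2.

3/2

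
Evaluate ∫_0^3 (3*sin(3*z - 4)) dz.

cos(4) - cos(5)

Let u = 3*z - 4, so du = 3 dz. When z = 0, u = -4; when z = 3, u = 5.
The integral becomes ∫ sin(u) du from -4 to 5, with antiderivative -cos(u).
Back in z: F(z) = -cos(3*z - 4).
Then F(3) - F(0) = (-cos(5)) - (-cos(4)) = cos(4) - cos(5).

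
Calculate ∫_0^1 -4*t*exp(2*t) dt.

Integrate by parts once (u = t, dv = -4*exp(2*t) dt).
An antiderivative is F(t) = (-2*t + 1)*exp(2*t).
Then F(1) - F(0) = (-exp(2)) - (1) = -exp(2) - 1.

-exp(2) - 1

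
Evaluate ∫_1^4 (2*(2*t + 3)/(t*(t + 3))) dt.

log(49)

Factor the denominator: t**2 + 3*t = (t + 3)t.
Partial fractions: 2*(2*t + 3)/(t*(t + 3)) = 2/(t + 3) + 2/t.
An antiderivative is F(t) = 2*log(t) + 2*log(t + 3).
Then F(4) - F(1) = (4*log(2) + 2*log(7)) - (log(16)) = log(49).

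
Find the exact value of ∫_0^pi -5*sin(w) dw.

-10

An antiderivative is F(w) = 5*cos(w).
Then F(pi) - F(0) = (-5) - (5) = -10.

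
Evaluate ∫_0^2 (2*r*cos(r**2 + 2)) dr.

Let u = r**2 + 2, so du = 2*r dr. When r = 0, u = 2; when r = 2, u = 6.
The integral becomes ∫ cos(u) du from 2 to 6, with antiderivative sin(u).
Back in r: F(r) = sin(r**2 + 2).
Then F(2) - F(0) = (sin(6)) - (sin(2)) = -sin(2) + sin(6).

-sin(2) + sin(6)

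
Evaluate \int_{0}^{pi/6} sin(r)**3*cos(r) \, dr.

Let u = sin(r), so du = cos(r) dr. When r = 0, u = 0; when r = pi/6, u = 1/2.
The integral becomes ∫ u**3 du from 0 to 1/2, with antiderivative u**4/4.
Back in r: F(r) = sin(r)**4/4.
Then F(pi/6) - F(0) = (1/64) - (0) = 1/64.

1/64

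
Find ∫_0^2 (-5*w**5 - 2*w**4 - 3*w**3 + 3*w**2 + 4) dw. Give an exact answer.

By the power rule, an antiderivative is F(w) = -5*w**6/6 - 2*w**5/5 - 3*w**4/4 + w**3 + 4*w.
Then F(2) - F(0) = (-932/15) - (0) = -932/15.

-932/15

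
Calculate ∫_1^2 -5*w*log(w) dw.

15/4 - 10*log(2)

Integrate by parts once (u = ln w, dv = -5*w dw).
An antiderivative is F(w) = -5*w**2*(2*log(w) - 1)/4.
Then F(2) - F(1) = (5 - 10*log(2)) - (5/4) = 15/4 - 10*log(2).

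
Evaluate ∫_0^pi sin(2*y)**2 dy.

Use the identity sin^2(2*y) = (1 - cos(4*y))/2.
An antiderivative is F(y) = y/2 - sin(4*y)/8.
Then F(pi) - F(0) = (pi/2) - (0) = pi/2.

pi/2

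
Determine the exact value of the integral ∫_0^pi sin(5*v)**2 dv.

Use the identity sin^2(5*v) = (1 - cos(10*v))/2.
An antiderivative is F(v) = v/2 - sin(10*v)/20.
Then F(pi) - F(0) = (pi/2) - (0) = pi/2.

pi/2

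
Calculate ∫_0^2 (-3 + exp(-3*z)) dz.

-17/3 - exp(-6)/3

An antiderivative is F(z) = -3*z - exp(-3*z)/3.
Then F(2) - F(0) = (-6 - exp(-6)/3) - (-1/3) = -17/3 - exp(-6)/3.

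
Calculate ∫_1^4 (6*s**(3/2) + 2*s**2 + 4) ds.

By the power rule, an antiderivative is F(s) = 12*s**(5/2)/5 + 2*s**3/3 + 4*s.
Then F(4) - F(1) = (2032/15) - (106/15) = 642/5.

642/5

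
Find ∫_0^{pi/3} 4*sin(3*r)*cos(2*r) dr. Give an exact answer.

Use the identity sin(3*r)cos(2*r) = [sin(5*r) + sin(r)]/2.
An antiderivative is F(r) = -2*cos(r) - 2*cos(5*r)/5.
Then F(pi/3) - F(0) = (-6/5) - (-12/5) = 6/5.

6/5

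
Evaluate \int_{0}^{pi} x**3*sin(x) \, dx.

pi*(-6 + pi**2)

Integrate by parts 3 times (u = x^3, dv = sin(x) dx).
An antiderivative is F(x) = -x**3*cos(x) + 3*x**2*sin(x) + 6*x*cos(x) - 6*sin(x).
Then F(pi) - F(0) = (pi*(-6 + pi**2)) - (0) = pi*(-6 + pi**2).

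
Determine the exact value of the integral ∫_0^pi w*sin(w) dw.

pi

Integrate by parts once (u = w, dv = sin(w) dw).
An antiderivative is F(w) = -w*cos(w) + sin(w).
Then F(pi) - F(0) = (pi) - (0) = pi.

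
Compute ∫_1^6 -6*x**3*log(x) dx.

-1944*log(3) - 1944*log(2) + 3885/8

Integrate by parts once (u = ln x, dv = -6*x**3 dx).
An antiderivative is F(x) = -3*x**4*(4*log(x) - 1)/8.
Then F(6) - F(1) = (-1944*log(3) - 1944*log(2) + 486) - (3/8) = -1944*log(3) - 1944*log(2) + 3885/8.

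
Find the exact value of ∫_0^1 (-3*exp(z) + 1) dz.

An antiderivative is F(z) = z - 3*exp(z).
Then F(1) - F(0) = (1 - 3*E) - (-3) = 4 - 3*E.

4 - 3*E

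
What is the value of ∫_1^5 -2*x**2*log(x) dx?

248/9 - 250*log(5)/3

Integrate by parts once (u = ln x, dv = -2*x**2 dx).
An antiderivative is F(x) = -2*x**3*(3*log(x) - 1)/9.
Then F(5) - F(1) = (250/9 - 250*log(5)/3) - (2/9) = 248/9 - 250*log(5)/3.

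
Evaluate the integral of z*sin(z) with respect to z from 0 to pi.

pi

Integrate by parts once (u = z, dv = sin(z) dz).
An antiderivative is F(z) = -z*cos(z) + sin(z).
Then F(pi) - F(0) = (pi) - (0) = pi.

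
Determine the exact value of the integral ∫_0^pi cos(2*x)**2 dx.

Use the identity cos^2(2*x) = (1 + cos(4*x))/2.
An antiderivative is F(x) = x/2 + sin(4*x)/8.
Then F(pi) - F(0) = (pi/2) - (0) = pi/2.

pi/2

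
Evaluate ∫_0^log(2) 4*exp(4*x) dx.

Let u = exp(x), so du = exp(x) dx. When x = 0, u = 1; when x = log(2), u = 2.
The integral becomes 4·∫ u**3 du from 1 to 2, with antiderivative u**4.
Back in x: F(x) = exp(4*x).
Then F(log(2)) - F(0) = (16) - (1) = 15.

15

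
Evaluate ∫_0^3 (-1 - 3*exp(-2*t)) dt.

An antiderivative is F(t) = -t + 3*exp(-2*t)/2.
Then F(3) - F(0) = (-3 + 3*exp(-6)/2) - (3/2) = -9/2 + 3*exp(-6)/2.

-9/2 + 3*exp(-6)/2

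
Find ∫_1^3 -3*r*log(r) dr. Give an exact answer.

6 - 27*log(3)/2

Integrate by parts once (u = ln r, dv = -3*r dr).
An antiderivative is F(r) = -3*r**2*(2*log(r) - 1)/4.
Then F(3) - F(1) = (27/4 - 27*log(3)/2) - (3/4) = 6 - 27*log(3)/2.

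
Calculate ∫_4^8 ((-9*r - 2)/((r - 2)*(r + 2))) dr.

Factor the denominator: r**2 - 4 = (r + 2)(r - 2).
Partial fractions: (-9*r - 2)/((r - 2)*(r + 2)) = -4/(r + 2) - 5/(r - 2).
An antiderivative is F(r) = -5*log(r - 2) - 4*log(r + 2).
Then F(8) - F(4) = (-4*log(5) - 9*log(2) - 5*log(3)) - (-9*log(2) - 4*log(3)) = -4*log(5) - log(3).

-4*log(5) - log(3)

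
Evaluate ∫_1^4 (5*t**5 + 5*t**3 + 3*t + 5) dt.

15075/4

By the power rule, an antiderivative is F(t) = 5*t**6/6 + 5*t**4/4 + 3*t**2/2 + 5*t.
Then F(4) - F(1) = (11332/3) - (103/12) = 15075/4.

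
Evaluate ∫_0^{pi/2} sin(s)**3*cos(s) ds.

Let u = sin(s), so du = cos(s) ds. When s = 0, u = 0; when s = pi/2, u = 1.
The integral becomes ∫ u**3 du from 0 to 1, with antiderivative u**4/4.
Back in s: F(s) = sin(s)**4/4.
Then F(pi/2) - F(0) = (1/4) - (0) = 1/4.

1/4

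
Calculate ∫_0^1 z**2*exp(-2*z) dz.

Integrate by parts twice (u = z^2, dv = exp(-2*z) dz).
An antiderivative is F(z) = (-2*z**2 - 2*z - 1)*exp(-2*z)/4.
Then F(1) - F(0) = (-5*exp(-2)/4) - (-1/4) = (-5 + exp(2))*exp(-2)/4.

(-5 + exp(2))*exp(-2)/4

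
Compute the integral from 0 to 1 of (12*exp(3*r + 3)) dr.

-4*(1 - exp(3))*exp(3)

Let u = 3*r + 3, so du = 3 dr. When r = 0, u = 3; when r = 1, u = 6.
The integral becomes 4·∫ exp(u) du from 3 to 6, with antiderivative 4*exp(u).
Back in r: F(r) = 4*exp(3*r + 3).
Then F(1) - F(0) = (4*exp(6)) - (4*exp(3)) = -4*(1 - exp(3))*exp(3).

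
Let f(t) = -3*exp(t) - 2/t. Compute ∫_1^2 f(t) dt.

-3*exp(2) - log(4) + 3*exp(1)

An antiderivative is F(t) = -3*exp(t) - 2*log(t).
Then F(2) - F(1) = (-3*exp(2) - log(4)) - (-3*exp(1)) = -3*exp(2) - log(4) + 3*exp(1).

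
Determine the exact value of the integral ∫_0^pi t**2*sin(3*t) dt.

Integrate by parts twice (u = t^2, dv = sin(3*t) dt).
An antiderivative is F(t) = -t**2*cos(3*t)/3 + 2*t*sin(3*t)/9 + 2*cos(3*t)/27.
Then F(pi) - F(0) = (-2/27 + pi**2/3) - (2/27) = -4/27 + pi**2/3.

-4/27 + pi**2/3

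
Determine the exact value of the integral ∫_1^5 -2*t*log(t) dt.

Integrate by parts once (u = ln t, dv = -2*t dt).
An antiderivative is F(t) = -t**2*(2*log(t) - 1)/2.
Then F(5) - F(1) = (25/2 - 25*log(5)) - (1/2) = 12 - 25*log(5).

12 - 25*log(5)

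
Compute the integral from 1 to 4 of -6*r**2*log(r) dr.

Integrate by parts once (u = ln r, dv = -6*r**2 dr).
An antiderivative is F(r) = -2*r**3*(3*log(r) - 1)/3.
Then F(4) - F(1) = (128/3 - 256*log(2)) - (2/3) = 42 - 256*log(2).

42 - 256*log(2)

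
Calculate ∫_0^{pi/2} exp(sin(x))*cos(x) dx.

-1 + E

Let u = sin(x), so du = cos(x) dx. When x = 0, u = 0; when x = pi/2, u = 1.
The integral becomes ∫ exp(u) du from 0 to 1, with antiderivative exp(u).
Back in x: F(x) = exp(sin(x)).
Then F(pi/2) - F(0) = (E) - (1) = -1 + E.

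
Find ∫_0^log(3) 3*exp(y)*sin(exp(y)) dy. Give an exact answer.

Let u = exp(y), so du = exp(y) dy. When y = 0, u = 1; when y = log(3), u = 3.
The integral becomes 3·∫ sin(u) du from 1 to 3, with antiderivative -3*cos(u).
Back in y: F(y) = -3*cos(exp(y)).
Then F(log(3)) - F(0) = (-3*cos(3)) - (-3*cos(1)) = 3*cos(1) - 3*cos(3).

3*cos(1) - 3*cos(3)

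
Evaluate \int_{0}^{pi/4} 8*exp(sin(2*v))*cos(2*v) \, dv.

-4 + 4*E

Let u = sin(2*v), so du = 2*cos(2*v) dv. When v = 0, u = 0; when v = pi/4, u = 1.
The integral becomes 4·∫ exp(u) du from 0 to 1, with antiderivative 4*exp(u).
Back in v: F(v) = 4*exp(sin(2*v)).
Then F(pi/4) - F(0) = (4*E) - (4) = -4 + 4*E.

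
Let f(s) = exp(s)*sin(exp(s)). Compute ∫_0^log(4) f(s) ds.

cos(1) - cos(4)

Let u = exp(s), so du = exp(s) ds. When s = 0, u = 1; when s = log(4), u = 4.
The integral becomes ∫ sin(u) du from 1 to 4, with antiderivative -cos(u).
Back in s: F(s) = -cos(exp(s)).
Then F(log(4)) - F(0) = (-cos(4)) - (-cos(1)) = cos(1) - cos(4).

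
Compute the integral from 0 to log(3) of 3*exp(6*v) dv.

364

Let u = exp(v), so du = exp(v) dv. When v = 0, u = 1; when v = log(3), u = 3.
The integral becomes 3·∫ u**5 du from 1 to 3, with antiderivative u**6/2.
Back in v: F(v) = exp(6*v)/2.
Then F(log(3)) - F(0) = (729/2) - (1/2) = 364.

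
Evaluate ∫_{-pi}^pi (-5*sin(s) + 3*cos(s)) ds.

An antiderivative is F(s) = 3*sin(s) + 5*cos(s).
Then F(pi) - F(-pi) = (-5) - (-5) = 0.

0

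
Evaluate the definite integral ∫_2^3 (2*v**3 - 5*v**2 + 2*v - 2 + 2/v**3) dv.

143/36

By the power rule, an antiderivative is F(v) = v**4/2 - 5*v**3/3 + v**2 - 2*v - 1/v**2.
Then F(3) - F(2) = (-29/18) - (-67/12) = 143/36.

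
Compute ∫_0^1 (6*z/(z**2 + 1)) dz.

log(8)

Let u = z**2 + 1, so du = 2*z dz. When z = 0, u = 1; when z = 1, u = 2.
The integral becomes 3·∫ 1/u du from 1 to 2, with antiderivative 3*log(u).
Back in z: F(z) = 3*log(z**2 + 1).
Then F(1) - F(0) = (log(8)) - (0) = log(8).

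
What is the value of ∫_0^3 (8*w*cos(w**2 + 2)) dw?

Let u = w**2 + 2, so du = 2*w dw. When w = 0, u = 2; when w = 3, u = 11.
The integral becomes 4·∫ cos(u) du from 2 to 11, with antiderivative 4*sin(u).
Back in w: F(w) = 4*sin(w**2 + 2).
Then F(3) - F(0) = (4*sin(11)) - (4*sin(2)) = 4*sin(11) - 4*sin(2).

4*sin(11) - 4*sin(2)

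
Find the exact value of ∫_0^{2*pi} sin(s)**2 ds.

pi

Use the identity sin^2(s) = (1 - cos(2*s))/2.
An antiderivative is F(s) = s/2 - sin(2*s)/4.
Then F(2*pi) - F(0) = (pi) - (0) = pi.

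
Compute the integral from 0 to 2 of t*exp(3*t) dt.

1/9 + 5*exp(6)/9

Integrate by parts once (u = t, dv = exp(3*t) dt).
An antiderivative is F(t) = (3*t - 1)*exp(3*t)/9.
Then F(2) - F(0) = (5*exp(6)/9) - (-1/9) = 1/9 + 5*exp(6)/9.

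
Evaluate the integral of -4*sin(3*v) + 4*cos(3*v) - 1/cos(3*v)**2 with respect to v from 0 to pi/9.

-2/3 + sqrt(3)/3

An antiderivative is F(v) = 4*sin(3*v)/3 + 4*cos(3*v)/3 - tan(3*v)/3.
Then F(pi/9) - F(0) = (sqrt(3)/3 + 2/3) - (4/3) = -2/3 + sqrt(3)/3.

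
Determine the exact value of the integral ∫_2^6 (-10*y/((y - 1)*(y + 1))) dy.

-5*log(7) - 5*log(5) + 5*log(3)

Factor the denominator: y**2 - 1 = (y + 1)(y - 1).
Partial fractions: -10*y/((y - 1)*(y + 1)) = -5/(y + 1) - 5/(y - 1).
An antiderivative is F(y) = -5*log(y - 1) - 5*log(y + 1).
Then F(6) - F(2) = (-5*log(7) - 5*log(5)) - (-5*log(3)) = -5*log(7) - 5*log(5) + 5*log(3).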